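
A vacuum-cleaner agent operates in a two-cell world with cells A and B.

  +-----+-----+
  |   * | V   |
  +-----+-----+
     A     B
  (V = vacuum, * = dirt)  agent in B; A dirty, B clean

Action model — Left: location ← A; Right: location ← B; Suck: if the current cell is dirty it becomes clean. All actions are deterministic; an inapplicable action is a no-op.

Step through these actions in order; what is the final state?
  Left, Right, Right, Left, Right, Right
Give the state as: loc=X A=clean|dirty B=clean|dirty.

Left (#1): loc=A A=dirty B=clean
Right (#2): loc=B A=dirty B=clean
Right (#3): loc=B A=dirty B=clean
Left (#4): loc=A A=dirty B=clean
Right (#5): loc=B A=dirty B=clean
Right (#6): loc=B A=dirty B=clean

loc=B A=dirty B=clean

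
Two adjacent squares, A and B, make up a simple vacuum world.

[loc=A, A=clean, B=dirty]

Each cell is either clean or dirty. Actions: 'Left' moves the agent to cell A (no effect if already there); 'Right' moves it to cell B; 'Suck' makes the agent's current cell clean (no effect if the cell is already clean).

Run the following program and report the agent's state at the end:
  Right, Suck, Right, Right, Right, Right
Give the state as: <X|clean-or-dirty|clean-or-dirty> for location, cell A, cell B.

<B|clean|clean>

t=1 Right ⇒ <B|clean|dirty>
t=2 Suck ⇒ <B|clean|clean>
t=3 Right ⇒ <B|clean|clean>
t=4 Right ⇒ <B|clean|clean>
t=5 Right ⇒ <B|clean|clean>
t=6 Right ⇒ <B|clean|clean>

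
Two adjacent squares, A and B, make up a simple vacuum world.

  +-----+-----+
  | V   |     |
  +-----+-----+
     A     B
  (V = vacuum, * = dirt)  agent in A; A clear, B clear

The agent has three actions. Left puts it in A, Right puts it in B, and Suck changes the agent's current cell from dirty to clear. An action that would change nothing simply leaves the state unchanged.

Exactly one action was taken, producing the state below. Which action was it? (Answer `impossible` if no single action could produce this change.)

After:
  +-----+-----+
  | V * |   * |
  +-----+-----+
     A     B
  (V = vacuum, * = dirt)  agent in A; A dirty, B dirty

try  Left: in A — A clear, B clear
try Right: in B — A clear, B clear
try  Suck: in A — A clear, B clear
no single action produces the after-state

impossible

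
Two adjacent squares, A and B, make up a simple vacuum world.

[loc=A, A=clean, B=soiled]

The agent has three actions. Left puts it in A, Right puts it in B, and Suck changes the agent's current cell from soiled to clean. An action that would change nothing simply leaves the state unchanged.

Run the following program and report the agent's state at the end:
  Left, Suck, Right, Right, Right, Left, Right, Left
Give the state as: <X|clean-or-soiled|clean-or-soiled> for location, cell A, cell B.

1. Left → <A|clean|soiled>
2. Suck → <A|clean|soiled>
3. Right → <B|clean|soiled>
4. Right → <B|clean|soiled>
5. Right → <B|clean|soiled>
6. Left → <A|clean|soiled>
7. Right → <B|clean|soiled>
8. Left → <A|clean|soiled>

<A|clean|soiled>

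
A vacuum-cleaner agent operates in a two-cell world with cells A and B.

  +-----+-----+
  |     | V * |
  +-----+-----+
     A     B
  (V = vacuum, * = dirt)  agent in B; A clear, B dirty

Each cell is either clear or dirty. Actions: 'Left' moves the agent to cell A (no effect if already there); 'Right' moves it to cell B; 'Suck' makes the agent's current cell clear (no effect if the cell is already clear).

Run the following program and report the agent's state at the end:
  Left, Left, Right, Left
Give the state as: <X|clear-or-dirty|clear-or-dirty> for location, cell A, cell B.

<A|clear|dirty>

[1] after Left: <A|clear|dirty>
[2] after Left: <A|clear|dirty>
[3] after Right: <B|clear|dirty>
[4] after Left: <A|clear|dirty>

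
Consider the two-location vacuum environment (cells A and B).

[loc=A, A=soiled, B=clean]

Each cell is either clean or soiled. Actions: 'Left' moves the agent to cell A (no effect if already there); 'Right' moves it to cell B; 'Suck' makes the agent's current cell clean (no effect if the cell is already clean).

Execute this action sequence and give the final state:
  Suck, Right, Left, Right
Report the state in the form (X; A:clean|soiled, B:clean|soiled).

1. Suck → (A; A:clean, B:clean)
2. Right → (B; A:clean, B:clean)
3. Left → (A; A:clean, B:clean)
4. Right → (B; A:clean, B:clean)

(B; A:clean, B:clean)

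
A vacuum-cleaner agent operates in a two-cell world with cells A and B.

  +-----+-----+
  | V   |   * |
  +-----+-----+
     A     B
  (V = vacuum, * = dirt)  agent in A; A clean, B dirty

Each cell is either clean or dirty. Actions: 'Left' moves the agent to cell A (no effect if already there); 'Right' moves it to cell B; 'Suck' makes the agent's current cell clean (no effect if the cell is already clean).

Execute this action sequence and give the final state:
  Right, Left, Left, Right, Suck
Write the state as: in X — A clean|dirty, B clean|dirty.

1. Right → in B — A clean, B dirty
2. Left → in A — A clean, B dirty
3. Left → in A — A clean, B dirty
4. Right → in B — A clean, B dirty
5. Suck → in B — A clean, B clean

in B — A clean, B clean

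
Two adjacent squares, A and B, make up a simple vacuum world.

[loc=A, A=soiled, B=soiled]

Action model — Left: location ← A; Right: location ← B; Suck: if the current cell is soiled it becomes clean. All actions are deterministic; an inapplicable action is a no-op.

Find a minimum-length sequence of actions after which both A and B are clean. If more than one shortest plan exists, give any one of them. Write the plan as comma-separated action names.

Suck, Right, Suck

[1] after Suck: loc=A A=clean B=soiled
[2] after Right: loc=B A=clean B=soiled
[3] after Suck: loc=B A=clean B=clean
min 3: Suck A + move + Suck B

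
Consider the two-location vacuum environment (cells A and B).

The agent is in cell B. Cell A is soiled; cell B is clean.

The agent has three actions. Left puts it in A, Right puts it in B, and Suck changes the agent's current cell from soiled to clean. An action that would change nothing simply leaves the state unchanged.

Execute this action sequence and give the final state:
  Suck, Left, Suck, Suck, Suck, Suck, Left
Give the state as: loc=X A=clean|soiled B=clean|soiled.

loc=A A=clean B=clean

t=1 Suck ⇒ loc=B A=soiled B=clean
t=2 Left ⇒ loc=A A=soiled B=clean
t=3 Suck ⇒ loc=A A=clean B=clean
t=4 Suck ⇒ loc=A A=clean B=clean
t=5 Suck ⇒ loc=A A=clean B=clean
t=6 Suck ⇒ loc=A A=clean B=clean
t=7 Left ⇒ loc=A A=clean B=clean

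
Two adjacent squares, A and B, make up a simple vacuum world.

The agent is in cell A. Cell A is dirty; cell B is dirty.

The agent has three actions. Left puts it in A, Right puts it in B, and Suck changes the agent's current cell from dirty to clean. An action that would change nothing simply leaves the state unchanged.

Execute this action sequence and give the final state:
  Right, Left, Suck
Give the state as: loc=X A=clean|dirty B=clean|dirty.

Right (#1): loc=B A=dirty B=dirty
Left (#2): loc=A A=dirty B=dirty
Suck (#3): loc=A A=clean B=dirty

loc=A A=clean B=dirty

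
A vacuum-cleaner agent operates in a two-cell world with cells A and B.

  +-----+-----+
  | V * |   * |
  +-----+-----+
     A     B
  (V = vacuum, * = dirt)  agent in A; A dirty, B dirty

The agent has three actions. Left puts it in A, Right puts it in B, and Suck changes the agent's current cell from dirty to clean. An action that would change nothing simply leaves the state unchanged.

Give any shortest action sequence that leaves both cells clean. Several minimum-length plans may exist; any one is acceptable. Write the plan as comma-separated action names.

Suck, Right, Suck

1) do Suck; now in A — A clean, B dirty
2) do Right; now in B — A clean, B dirty
3) do Suck; now in B — A clean, B clean
min 3: Suck A + move + Suck B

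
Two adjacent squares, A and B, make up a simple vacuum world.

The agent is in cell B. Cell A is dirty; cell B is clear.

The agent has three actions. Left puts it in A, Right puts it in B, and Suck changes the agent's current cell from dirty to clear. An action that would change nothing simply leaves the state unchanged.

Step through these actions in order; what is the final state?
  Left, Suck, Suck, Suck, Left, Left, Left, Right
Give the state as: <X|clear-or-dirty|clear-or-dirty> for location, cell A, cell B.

Left (#1): <A|dirty|clear>
Suck (#2): <A|clear|clear>
Suck (#3): <A|clear|clear>
Suck (#4): <A|clear|clear>
Left (#5): <A|clear|clear>
Left (#6): <A|clear|clear>
Left (#7): <A|clear|clear>
Right (#8): <B|clear|clear>

<B|clear|clear>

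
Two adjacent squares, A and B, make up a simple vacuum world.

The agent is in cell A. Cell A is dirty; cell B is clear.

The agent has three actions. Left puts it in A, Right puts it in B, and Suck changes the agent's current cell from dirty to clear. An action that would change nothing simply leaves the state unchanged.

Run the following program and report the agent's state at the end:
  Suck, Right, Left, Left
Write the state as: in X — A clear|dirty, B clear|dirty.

Suck (#1): in A — A clear, B clear
Right (#2): in B — A clear, B clear
Left (#3): in A — A clear, B clear
Left (#4): in A — A clear, B clear

in A — A clear, B clear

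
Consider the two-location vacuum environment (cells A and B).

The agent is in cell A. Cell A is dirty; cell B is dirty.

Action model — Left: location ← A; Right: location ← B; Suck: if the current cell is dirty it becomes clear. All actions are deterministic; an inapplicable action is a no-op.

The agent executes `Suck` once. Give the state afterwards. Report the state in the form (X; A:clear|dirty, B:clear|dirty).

start: (A; A:dirty, B:dirty)
step 1/1 (Suck): (A; A:clear, B:dirty)

(A; A:clear, B:dirty)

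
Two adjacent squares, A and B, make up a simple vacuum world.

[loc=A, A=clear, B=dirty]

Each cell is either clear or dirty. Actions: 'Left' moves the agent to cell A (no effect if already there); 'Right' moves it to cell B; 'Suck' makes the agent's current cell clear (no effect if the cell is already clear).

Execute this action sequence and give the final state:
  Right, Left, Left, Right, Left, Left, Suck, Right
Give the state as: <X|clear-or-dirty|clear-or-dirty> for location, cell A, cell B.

1. Right → <B|clear|dirty>
2. Left → <A|clear|dirty>
3. Left → <A|clear|dirty>
4. Right → <B|clear|dirty>
5. Left → <A|clear|dirty>
6. Left → <A|clear|dirty>
7. Suck → <A|clear|dirty>
8. Right → <B|clear|dirty>

<B|clear|dirty>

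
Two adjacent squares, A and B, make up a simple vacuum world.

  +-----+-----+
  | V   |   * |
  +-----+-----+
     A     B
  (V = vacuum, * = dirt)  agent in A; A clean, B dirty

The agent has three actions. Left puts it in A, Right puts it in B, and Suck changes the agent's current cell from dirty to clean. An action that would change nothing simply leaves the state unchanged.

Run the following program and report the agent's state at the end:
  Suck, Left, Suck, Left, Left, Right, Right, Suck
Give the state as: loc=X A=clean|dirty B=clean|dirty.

loc=B A=clean B=clean

[1] after Suck: loc=A A=clean B=dirty
[2] after Left: loc=A A=clean B=dirty
[3] after Suck: loc=A A=clean B=dirty
[4] after Left: loc=A A=clean B=dirty
[5] after Left: loc=A A=clean B=dirty
[6] after Right: loc=B A=clean B=dirty
[7] after Right: loc=B A=clean B=dirty
[8] after Suck: loc=B A=clean B=clean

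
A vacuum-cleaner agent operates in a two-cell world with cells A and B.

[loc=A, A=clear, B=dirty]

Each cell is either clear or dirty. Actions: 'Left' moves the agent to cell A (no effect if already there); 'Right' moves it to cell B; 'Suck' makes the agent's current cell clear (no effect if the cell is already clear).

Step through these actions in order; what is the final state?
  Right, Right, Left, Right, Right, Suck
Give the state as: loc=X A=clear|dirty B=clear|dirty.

t=1 Right ⇒ loc=B A=clear B=dirty
t=2 Right ⇒ loc=B A=clear B=dirty
t=3 Left ⇒ loc=A A=clear B=dirty
t=4 Right ⇒ loc=B A=clear B=dirty
t=5 Right ⇒ loc=B A=clear B=dirty
t=6 Suck ⇒ loc=B A=clear B=clear

loc=B A=clear B=clear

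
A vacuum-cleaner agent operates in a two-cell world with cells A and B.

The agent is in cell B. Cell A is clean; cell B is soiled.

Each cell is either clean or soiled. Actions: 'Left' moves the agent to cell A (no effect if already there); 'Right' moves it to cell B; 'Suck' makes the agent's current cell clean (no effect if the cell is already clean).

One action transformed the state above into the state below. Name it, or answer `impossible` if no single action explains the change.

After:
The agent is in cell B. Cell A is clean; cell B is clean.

Suck

try  Left: loc=A A=clean B=soiled
try Right: loc=B A=clean B=soiled
try  Suck: loc=B A=clean B=clean  ← match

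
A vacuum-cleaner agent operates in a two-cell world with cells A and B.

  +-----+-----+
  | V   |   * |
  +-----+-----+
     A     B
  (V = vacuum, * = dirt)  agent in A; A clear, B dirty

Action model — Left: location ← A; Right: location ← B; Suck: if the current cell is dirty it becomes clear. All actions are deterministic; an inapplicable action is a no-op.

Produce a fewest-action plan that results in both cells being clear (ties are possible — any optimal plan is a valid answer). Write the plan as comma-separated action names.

1. Right → (B; A:clear, B:dirty)
2. Suck → (B; A:clear, B:clear)
min 2: go B then Suck

Right, Suck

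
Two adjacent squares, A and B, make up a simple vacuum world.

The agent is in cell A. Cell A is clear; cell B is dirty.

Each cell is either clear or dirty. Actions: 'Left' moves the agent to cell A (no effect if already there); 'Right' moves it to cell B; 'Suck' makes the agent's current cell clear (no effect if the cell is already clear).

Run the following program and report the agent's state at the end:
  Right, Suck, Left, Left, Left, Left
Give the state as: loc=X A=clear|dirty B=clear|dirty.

1) do Right; now loc=B A=clear B=dirty
2) do Suck; now loc=B A=clear B=clear
3) do Left; now loc=A A=clear B=clear
4) do Left; now loc=A A=clear B=clear
5) do Left; now loc=A A=clear B=clear
6) do Left; now loc=A A=clear B=clear

loc=A A=clear B=clear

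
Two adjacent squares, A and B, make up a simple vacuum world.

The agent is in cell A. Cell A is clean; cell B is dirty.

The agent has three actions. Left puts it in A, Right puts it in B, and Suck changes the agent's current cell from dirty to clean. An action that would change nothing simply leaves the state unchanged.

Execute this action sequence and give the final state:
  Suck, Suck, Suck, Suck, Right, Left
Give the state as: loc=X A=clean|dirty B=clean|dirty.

loc=A A=clean B=dirty

1) do Suck; now loc=A A=clean B=dirty
2) do Suck; now loc=A A=clean B=dirty
3) do Suck; now loc=A A=clean B=dirty
4) do Suck; now loc=A A=clean B=dirty
5) do Right; now loc=B A=clean B=dirty
6) do Left; now loc=A A=clean B=dirty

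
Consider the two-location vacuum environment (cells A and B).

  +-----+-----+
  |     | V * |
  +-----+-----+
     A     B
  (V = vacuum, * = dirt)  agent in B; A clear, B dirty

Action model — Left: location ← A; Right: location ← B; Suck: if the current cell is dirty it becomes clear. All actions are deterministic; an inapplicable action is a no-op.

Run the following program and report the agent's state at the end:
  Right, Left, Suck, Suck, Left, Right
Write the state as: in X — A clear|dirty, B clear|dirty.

1) do Right; now in B — A clear, B dirty
2) do Left; now in A — A clear, B dirty
3) do Suck; now in A — A clear, B dirty
4) do Suck; now in A — A clear, B dirty
5) do Left; now in A — A clear, B dirty
6) do Right; now in B — A clear, B dirty

in B — A clear, B dirty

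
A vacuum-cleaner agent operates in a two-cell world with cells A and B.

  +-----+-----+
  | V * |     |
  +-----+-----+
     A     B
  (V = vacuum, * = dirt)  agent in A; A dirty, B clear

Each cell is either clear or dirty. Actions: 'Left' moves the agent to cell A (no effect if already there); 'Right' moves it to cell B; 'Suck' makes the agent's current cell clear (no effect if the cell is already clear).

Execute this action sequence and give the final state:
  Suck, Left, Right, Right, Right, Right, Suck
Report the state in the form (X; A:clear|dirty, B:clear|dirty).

(B; A:clear, B:clear)

[1] after Suck: (A; A:clear, B:clear)
[2] after Left: (A; A:clear, B:clear)
[3] after Right: (B; A:clear, B:clear)
[4] after Right: (B; A:clear, B:clear)
[5] after Right: (B; A:clear, B:clear)
[6] after Right: (B; A:clear, B:clear)
[7] after Suck: (B; A:clear, B:clear)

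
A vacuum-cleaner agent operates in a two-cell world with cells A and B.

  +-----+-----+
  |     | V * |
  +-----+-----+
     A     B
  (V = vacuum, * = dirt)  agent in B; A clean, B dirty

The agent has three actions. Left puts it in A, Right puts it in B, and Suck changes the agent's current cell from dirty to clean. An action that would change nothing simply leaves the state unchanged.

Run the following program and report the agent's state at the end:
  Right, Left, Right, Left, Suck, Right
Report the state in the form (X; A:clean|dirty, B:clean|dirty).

1) do Right; now (B; A:clean, B:dirty)
2) do Left; now (A; A:clean, B:dirty)
3) do Right; now (B; A:clean, B:dirty)
4) do Left; now (A; A:clean, B:dirty)
5) do Suck; now (A; A:clean, B:dirty)
6) do Right; now (B; A:clean, B:dirty)

(B; A:clean, B:dirty)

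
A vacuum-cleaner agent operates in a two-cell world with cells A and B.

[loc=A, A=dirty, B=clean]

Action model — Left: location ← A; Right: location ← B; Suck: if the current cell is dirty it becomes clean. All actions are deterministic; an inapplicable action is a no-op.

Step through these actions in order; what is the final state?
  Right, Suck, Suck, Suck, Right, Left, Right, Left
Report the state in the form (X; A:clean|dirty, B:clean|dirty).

[1] after Right: (B; A:dirty, B:clean)
[2] after Suck: (B; A:dirty, B:clean)
[3] after Suck: (B; A:dirty, B:clean)
[4] after Suck: (B; A:dirty, B:clean)
[5] after Right: (B; A:dirty, B:clean)
[6] after Left: (A; A:dirty, B:clean)
[7] after Right: (B; A:dirty, B:clean)
[8] after Left: (A; A:dirty, B:clean)

(A; A:dirty, B:clean)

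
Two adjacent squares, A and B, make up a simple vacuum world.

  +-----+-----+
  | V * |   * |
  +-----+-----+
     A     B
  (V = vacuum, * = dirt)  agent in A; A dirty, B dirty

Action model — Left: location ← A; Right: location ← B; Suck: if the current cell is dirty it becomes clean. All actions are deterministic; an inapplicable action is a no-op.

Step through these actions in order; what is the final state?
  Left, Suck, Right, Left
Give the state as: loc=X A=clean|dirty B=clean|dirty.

step 1/4 (Left): loc=A A=dirty B=dirty
step 2/4 (Suck): loc=A A=clean B=dirty
step 3/4 (Right): loc=B A=clean B=dirty
step 4/4 (Left): loc=A A=clean B=dirty

loc=A A=clean B=dirty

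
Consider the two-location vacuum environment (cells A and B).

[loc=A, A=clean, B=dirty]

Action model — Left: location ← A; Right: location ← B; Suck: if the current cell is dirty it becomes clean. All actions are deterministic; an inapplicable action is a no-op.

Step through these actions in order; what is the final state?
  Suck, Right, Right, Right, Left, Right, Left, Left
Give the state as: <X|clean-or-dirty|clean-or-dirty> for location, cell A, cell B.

<A|clean|dirty>

t=1 Suck ⇒ <A|clean|dirty>
t=2 Right ⇒ <B|clean|dirty>
t=3 Right ⇒ <B|clean|dirty>
t=4 Right ⇒ <B|clean|dirty>
t=5 Left ⇒ <A|clean|dirty>
t=6 Right ⇒ <B|clean|dirty>
t=7 Left ⇒ <A|clean|dirty>
t=8 Left ⇒ <A|clean|dirty>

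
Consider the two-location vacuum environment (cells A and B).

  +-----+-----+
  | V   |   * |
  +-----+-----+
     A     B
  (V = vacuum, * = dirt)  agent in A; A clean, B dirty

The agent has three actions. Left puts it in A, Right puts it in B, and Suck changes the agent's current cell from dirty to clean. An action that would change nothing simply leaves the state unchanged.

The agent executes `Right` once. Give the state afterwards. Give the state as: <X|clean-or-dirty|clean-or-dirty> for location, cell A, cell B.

<B|clean|dirty>

start: <A|clean|dirty>
[1] after Right: <B|clean|dirty>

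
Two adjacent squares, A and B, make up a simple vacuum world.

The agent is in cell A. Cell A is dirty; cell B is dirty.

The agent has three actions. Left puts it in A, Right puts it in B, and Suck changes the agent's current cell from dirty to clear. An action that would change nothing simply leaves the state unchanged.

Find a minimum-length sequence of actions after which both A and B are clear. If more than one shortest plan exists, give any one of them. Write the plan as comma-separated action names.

Suck, Right, Suck

t=1 Suck ⇒ (A; A:clear, B:dirty)
t=2 Right ⇒ (B; A:clear, B:dirty)
t=3 Suck ⇒ (B; A:clear, B:clear)
min 3: Suck A + move + Suck B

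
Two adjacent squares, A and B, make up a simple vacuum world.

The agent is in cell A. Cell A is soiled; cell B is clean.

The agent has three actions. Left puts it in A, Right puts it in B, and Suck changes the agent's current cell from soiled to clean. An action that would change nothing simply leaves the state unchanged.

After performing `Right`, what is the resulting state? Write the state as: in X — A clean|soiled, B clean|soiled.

start: in A — A soiled, B clean
[1] after Right: in B — A soiled, B clean

in B — A soiled, B clean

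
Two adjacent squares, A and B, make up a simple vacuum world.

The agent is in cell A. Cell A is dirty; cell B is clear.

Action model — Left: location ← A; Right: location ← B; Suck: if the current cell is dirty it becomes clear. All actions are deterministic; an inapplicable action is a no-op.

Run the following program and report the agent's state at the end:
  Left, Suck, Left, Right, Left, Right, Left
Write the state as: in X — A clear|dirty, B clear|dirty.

in A — A clear, B clear

t=1 Left ⇒ in A — A dirty, B clear
t=2 Suck ⇒ in A — A clear, B clear
t=3 Left ⇒ in A — A clear, B clear
t=4 Right ⇒ in B — A clear, B clear
t=5 Left ⇒ in A — A clear, B clear
t=6 Right ⇒ in B — A clear, B clear
t=7 Left ⇒ in A — A clear, B clear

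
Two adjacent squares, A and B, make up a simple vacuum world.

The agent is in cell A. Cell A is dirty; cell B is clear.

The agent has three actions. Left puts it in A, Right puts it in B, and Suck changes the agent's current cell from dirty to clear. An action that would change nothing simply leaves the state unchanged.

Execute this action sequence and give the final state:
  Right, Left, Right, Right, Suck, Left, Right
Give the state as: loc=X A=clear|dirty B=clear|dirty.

Right (#1): loc=B A=dirty B=clear
Left (#2): loc=A A=dirty B=clear
Right (#3): loc=B A=dirty B=clear
Right (#4): loc=B A=dirty B=clear
Suck (#5): loc=B A=dirty B=clear
Left (#6): loc=A A=dirty B=clear
Right (#7): loc=B A=dirty B=clear

loc=B A=dirty B=clear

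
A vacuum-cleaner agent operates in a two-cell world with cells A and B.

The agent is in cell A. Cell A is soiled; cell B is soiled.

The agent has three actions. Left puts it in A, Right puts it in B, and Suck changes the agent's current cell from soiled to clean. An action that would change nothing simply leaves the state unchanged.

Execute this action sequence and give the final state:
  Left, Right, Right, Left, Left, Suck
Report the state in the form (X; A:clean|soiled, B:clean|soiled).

(A; A:clean, B:soiled)

[1] after Left: (A; A:soiled, B:soiled)
[2] after Right: (B; A:soiled, B:soiled)
[3] after Right: (B; A:soiled, B:soiled)
[4] after Left: (A; A:soiled, B:soiled)
[5] after Left: (A; A:soiled, B:soiled)
[6] after Suck: (A; A:clean, B:soiled)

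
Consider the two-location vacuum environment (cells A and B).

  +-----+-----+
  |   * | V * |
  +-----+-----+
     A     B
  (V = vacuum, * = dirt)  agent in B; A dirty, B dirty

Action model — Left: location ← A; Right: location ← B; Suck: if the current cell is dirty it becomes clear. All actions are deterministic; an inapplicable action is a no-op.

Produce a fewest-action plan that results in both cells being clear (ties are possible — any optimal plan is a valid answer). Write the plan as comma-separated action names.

1. Suck → loc=B A=dirty B=clear
2. Left → loc=A A=dirty B=clear
3. Suck → loc=A A=clear B=clear
min 3: Suck B + move + Suck A

Suck, Left, Suck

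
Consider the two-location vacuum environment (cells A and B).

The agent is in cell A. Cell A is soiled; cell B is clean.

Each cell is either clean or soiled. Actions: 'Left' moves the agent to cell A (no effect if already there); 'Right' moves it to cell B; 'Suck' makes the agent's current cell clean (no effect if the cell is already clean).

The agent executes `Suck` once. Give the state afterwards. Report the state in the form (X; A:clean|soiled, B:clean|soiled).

start: (A; A:soiled, B:clean)
1. Suck → (A; A:clean, B:clean)

(A; A:clean, B:clean)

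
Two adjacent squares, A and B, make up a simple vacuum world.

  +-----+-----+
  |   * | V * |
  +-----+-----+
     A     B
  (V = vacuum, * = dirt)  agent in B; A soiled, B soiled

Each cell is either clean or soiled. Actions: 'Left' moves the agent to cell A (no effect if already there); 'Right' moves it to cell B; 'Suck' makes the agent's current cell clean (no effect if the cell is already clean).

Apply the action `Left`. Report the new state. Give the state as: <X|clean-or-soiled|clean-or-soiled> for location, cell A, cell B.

<A|soiled|soiled>

start: <B|soiled|soiled>
Left (#1): <A|soiled|soiled>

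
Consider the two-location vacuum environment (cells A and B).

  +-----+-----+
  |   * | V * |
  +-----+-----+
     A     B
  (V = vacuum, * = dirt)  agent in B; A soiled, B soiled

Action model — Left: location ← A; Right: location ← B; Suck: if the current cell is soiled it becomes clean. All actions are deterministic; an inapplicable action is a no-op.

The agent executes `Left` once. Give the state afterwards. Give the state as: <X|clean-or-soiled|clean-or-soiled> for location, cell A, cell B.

<A|soiled|soiled>

start: <B|soiled|soiled>
t=1 Left ⇒ <A|soiled|soiled>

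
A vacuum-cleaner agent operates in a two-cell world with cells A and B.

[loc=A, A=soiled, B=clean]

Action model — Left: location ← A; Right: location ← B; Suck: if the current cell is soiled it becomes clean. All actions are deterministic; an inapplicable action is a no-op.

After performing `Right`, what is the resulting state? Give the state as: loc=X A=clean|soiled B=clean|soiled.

loc=B A=soiled B=clean

start: loc=A A=soiled B=clean
1) do Right; now loc=B A=soiled B=clean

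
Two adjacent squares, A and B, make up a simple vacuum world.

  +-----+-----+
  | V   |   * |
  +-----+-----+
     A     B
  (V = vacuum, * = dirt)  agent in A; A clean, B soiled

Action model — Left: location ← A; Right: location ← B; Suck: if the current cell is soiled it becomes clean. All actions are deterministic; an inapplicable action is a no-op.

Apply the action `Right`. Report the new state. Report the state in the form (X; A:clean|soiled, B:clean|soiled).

(B; A:clean, B:soiled)

start: (A; A:clean, B:soiled)
1) do Right; now (B; A:clean, B:soiled)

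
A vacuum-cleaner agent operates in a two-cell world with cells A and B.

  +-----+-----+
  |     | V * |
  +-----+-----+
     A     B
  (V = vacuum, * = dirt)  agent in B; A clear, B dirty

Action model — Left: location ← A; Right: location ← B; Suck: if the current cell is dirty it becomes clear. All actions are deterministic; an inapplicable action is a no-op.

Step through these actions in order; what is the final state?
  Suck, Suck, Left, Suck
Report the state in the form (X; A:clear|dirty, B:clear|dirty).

(A; A:clear, B:clear)

1. Suck → (B; A:clear, B:clear)
2. Suck → (B; A:clear, B:clear)
3. Left → (A; A:clear, B:clear)
4. Suck → (A; A:clear, B:clear)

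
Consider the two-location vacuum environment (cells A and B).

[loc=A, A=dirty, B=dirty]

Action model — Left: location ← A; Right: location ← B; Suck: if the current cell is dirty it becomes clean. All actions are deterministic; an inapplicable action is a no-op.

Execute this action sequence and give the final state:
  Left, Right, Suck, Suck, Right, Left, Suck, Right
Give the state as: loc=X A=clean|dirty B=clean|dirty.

t=1 Left ⇒ loc=A A=dirty B=dirty
t=2 Right ⇒ loc=B A=dirty B=dirty
t=3 Suck ⇒ loc=B A=dirty B=clean
t=4 Suck ⇒ loc=B A=dirty B=clean
t=5 Right ⇒ loc=B A=dirty B=clean
t=6 Left ⇒ loc=A A=dirty B=clean
t=7 Suck ⇒ loc=A A=clean B=clean
t=8 Right ⇒ loc=B A=clean B=clean

loc=B A=clean B=clean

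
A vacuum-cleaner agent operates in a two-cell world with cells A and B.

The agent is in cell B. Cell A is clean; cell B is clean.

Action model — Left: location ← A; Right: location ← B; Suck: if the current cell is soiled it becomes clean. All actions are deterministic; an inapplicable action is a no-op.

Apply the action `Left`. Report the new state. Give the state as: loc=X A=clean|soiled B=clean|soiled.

loc=A A=clean B=clean

start: loc=B A=clean B=clean
1. Left → loc=A A=clean B=clean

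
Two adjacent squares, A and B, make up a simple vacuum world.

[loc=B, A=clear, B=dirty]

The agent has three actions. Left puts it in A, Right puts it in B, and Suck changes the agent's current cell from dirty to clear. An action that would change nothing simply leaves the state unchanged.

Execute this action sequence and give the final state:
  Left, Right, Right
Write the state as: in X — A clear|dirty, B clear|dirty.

Left (#1): in A — A clear, B dirty
Right (#2): in B — A clear, B dirty
Right (#3): in B — A clear, B dirty

in B — A clear, B dirty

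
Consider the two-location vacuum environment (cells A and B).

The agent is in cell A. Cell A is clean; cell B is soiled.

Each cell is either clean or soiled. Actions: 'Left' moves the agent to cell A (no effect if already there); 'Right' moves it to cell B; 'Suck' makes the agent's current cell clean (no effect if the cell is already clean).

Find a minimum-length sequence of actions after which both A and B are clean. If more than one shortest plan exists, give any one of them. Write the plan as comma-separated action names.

Right, Suck

t=1 Right ⇒ loc=B A=clean B=soiled
t=2 Suck ⇒ loc=B A=clean B=clean
min 2: go B then Suck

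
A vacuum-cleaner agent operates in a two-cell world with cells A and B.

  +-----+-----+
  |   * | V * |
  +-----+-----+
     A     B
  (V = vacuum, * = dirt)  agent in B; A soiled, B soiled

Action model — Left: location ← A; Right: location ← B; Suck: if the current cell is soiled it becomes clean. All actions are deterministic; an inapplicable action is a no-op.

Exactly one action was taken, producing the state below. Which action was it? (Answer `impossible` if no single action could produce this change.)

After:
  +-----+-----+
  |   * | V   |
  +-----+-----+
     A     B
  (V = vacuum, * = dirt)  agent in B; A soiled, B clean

Suck

try  Left: (A; A:soiled, B:soiled)
try Right: (B; A:soiled, B:soiled)
try  Suck: (B; A:soiled, B:clean)  ← match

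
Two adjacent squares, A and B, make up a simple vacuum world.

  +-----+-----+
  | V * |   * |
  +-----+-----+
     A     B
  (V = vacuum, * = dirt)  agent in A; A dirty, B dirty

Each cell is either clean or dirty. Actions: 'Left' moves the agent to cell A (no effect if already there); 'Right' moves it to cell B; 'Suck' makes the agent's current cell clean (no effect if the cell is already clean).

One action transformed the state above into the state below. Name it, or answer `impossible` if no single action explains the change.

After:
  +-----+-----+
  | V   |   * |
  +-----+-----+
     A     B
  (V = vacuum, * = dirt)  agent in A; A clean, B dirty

try  Left: in A — A dirty, B dirty
try Right: in B — A dirty, B dirty
try  Suck: in A — A clean, B dirty  ← match

Suck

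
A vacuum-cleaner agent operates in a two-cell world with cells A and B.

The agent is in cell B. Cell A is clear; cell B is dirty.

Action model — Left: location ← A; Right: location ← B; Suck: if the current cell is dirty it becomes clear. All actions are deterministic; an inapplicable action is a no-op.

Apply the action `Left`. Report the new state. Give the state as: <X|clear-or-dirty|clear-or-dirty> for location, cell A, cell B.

<A|clear|dirty>

start: <B|clear|dirty>
t=1 Left ⇒ <A|clear|dirty>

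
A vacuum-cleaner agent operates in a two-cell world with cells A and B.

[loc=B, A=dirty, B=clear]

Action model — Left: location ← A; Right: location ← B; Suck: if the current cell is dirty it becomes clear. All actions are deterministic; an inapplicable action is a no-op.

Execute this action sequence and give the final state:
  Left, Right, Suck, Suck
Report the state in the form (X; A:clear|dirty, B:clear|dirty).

(B; A:dirty, B:clear)

[1] after Left: (A; A:dirty, B:clear)
[2] after Right: (B; A:dirty, B:clear)
[3] after Suck: (B; A:dirty, B:clear)
[4] after Suck: (B; A:dirty, B:clear)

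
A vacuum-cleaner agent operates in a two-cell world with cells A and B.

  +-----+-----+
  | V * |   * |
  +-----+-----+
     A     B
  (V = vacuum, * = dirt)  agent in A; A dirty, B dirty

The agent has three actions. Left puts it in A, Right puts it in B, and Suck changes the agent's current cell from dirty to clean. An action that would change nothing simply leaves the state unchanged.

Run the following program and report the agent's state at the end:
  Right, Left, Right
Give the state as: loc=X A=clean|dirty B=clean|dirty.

loc=B A=dirty B=dirty

Right (#1): loc=B A=dirty B=dirty
Left (#2): loc=A A=dirty B=dirty
Right (#3): loc=B A=dirty B=dirty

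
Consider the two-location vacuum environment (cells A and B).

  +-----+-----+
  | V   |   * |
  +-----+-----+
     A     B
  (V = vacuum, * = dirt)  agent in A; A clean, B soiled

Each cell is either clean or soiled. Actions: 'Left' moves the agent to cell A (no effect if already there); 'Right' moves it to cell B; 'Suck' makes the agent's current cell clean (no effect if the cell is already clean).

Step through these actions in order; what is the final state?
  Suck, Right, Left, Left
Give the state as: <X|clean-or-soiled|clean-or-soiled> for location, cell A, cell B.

[1] after Suck: <A|clean|soiled>
[2] after Right: <B|clean|soiled>
[3] after Left: <A|clean|soiled>
[4] after Left: <A|clean|soiled>

<A|clean|soiled>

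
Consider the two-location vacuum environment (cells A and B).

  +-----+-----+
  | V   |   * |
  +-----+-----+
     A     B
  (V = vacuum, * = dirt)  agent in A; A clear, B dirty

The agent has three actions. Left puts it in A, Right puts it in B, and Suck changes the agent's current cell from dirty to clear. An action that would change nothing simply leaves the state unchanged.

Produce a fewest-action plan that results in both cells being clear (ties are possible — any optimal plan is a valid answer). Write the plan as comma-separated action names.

Right, Suck

1. Right → in B — A clear, B dirty
2. Suck → in B — A clear, B clear
min 2: go B then Suck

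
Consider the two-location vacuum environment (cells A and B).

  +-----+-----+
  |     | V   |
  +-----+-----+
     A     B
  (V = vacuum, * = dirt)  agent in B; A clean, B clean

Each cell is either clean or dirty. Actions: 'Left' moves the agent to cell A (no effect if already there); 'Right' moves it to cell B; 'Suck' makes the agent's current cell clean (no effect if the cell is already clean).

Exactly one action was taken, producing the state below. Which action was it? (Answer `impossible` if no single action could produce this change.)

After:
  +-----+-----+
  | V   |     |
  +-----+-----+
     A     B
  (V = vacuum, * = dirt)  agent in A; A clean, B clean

try  Left: loc=A A=clean B=clean  ← match
try Right: loc=B A=clean B=clean
try  Suck: loc=B A=clean B=clean

Left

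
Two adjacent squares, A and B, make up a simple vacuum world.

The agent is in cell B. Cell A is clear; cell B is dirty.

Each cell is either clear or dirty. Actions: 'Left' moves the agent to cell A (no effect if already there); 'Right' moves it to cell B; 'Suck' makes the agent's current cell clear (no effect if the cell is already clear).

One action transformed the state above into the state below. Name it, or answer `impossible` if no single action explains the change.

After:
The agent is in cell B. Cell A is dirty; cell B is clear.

impossible

try  Left: (A; A:clear, B:dirty)
try Right: (B; A:clear, B:dirty)
try  Suck: (B; A:clear, B:clear)
no single action produces the after-state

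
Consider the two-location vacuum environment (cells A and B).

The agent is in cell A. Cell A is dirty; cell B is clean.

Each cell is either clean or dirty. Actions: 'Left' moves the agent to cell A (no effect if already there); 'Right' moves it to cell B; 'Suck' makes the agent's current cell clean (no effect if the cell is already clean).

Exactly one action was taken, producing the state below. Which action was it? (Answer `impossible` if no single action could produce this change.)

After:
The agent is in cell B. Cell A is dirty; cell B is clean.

try  Left: in A — A dirty, B clean
try Right: in B — A dirty, B clean  ← match
try  Suck: in A — A clean, B clean

Right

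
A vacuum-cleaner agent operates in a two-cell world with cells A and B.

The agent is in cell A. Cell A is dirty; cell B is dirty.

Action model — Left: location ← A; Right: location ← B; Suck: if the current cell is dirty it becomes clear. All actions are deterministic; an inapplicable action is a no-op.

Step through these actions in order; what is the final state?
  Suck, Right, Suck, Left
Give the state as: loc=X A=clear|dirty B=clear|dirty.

step 1/4 (Suck): loc=A A=clear B=dirty
step 2/4 (Right): loc=B A=clear B=dirty
step 3/4 (Suck): loc=B A=clear B=clear
step 4/4 (Left): loc=A A=clear B=clear

loc=A A=clear B=clear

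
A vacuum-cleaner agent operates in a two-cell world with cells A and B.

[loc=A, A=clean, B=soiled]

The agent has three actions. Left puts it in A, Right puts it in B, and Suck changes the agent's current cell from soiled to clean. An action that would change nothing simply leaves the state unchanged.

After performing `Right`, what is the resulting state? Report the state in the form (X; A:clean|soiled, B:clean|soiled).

(B; A:clean, B:soiled)

start: (A; A:clean, B:soiled)
[1] after Right: (B; A:clean, B:soiled)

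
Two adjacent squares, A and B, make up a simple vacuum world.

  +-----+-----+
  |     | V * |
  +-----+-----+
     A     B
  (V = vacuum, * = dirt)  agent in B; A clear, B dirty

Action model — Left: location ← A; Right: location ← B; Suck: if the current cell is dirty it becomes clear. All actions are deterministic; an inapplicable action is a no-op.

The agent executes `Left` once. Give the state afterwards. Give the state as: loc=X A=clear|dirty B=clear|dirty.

start: loc=B A=clear B=dirty
[1] after Left: loc=A A=clear B=dirty

loc=A A=clear B=dirty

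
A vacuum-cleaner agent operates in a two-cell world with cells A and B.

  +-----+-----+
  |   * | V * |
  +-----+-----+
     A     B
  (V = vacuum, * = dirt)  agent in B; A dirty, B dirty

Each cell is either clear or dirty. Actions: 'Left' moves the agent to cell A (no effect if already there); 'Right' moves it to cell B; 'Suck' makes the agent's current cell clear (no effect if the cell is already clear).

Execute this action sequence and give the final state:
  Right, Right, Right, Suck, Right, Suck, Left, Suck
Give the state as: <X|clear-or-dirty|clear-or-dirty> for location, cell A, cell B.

<A|clear|clear>

[1] after Right: <B|dirty|dirty>
[2] after Right: <B|dirty|dirty>
[3] after Right: <B|dirty|dirty>
[4] after Suck: <B|dirty|clear>
[5] after Right: <B|dirty|clear>
[6] after Suck: <B|dirty|clear>
[7] after Left: <A|dirty|clear>
[8] after Suck: <A|clear|clear>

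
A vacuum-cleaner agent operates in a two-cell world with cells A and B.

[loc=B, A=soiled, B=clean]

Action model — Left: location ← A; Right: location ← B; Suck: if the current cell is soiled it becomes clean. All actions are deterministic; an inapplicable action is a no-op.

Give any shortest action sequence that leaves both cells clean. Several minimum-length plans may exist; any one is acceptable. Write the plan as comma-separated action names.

1) do Left; now <A|soiled|clean>
2) do Suck; now <A|clean|clean>
min 2: go A then Suck

Left, Suck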